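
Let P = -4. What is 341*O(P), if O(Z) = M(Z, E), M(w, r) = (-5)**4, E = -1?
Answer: 213125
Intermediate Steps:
M(w, r) = 625
O(Z) = 625
341*O(P) = 341*625 = 213125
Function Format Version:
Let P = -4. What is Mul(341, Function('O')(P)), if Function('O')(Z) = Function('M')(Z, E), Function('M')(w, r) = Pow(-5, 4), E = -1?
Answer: 213125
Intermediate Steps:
Function('M')(w, r) = 625
Function('O')(Z) = 625
Mul(341, Function('O')(P)) = Mul(341, 625) = 213125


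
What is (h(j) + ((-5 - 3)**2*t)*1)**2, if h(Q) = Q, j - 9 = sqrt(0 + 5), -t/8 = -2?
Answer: (1033 + sqrt(5))**2 ≈ 1.0717e+6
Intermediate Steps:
t = 16 (t = -8*(-2) = 16)
j = 9 + sqrt(5) (j = 9 + sqrt(0 + 5) = 9 + sqrt(5) ≈ 11.236)
(h(j) + ((-5 - 3)**2*t)*1)**2 = ((9 + sqrt(5)) + ((-5 - 3)**2*16)*1)**2 = ((9 + sqrt(5)) + ((-8)**2*16)*1)**2 = ((9 + sqrt(5)) + (64*16)*1)**2 = ((9 + sqrt(5)) + 1024*1)**2 = ((9 + sqrt(5)) + 1024)**2 = (1033 + sqrt(5))**2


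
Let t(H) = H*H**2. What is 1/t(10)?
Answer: 1/1000 ≈ 0.0010000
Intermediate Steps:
t(H) = H**3
1/t(10) = 1/(10**3) = 1/1000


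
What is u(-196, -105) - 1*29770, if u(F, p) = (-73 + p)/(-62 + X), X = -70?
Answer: -1964731/66 ≈ -29769.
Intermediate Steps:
u(F, p) = 73/132 - p/132 (u(F, p) = (-73 + p)/(-62 - 70) = (-73 + p)/(-132) = (-73 + p)*(-1/132) = 73/132 - p/132)
u(-196, -105) - 1*29770 = (73/132 - 1/132*(-105)) - 1*29770 = (73/132 + 35/44) - 29770 = 89/66 - 29770 = -1964731/66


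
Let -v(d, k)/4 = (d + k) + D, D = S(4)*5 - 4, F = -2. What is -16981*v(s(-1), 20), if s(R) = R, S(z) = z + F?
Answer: 1698100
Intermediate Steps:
S(z) = -2 + z (S(z) = z - 2 = -2 + z)
D = 6 (D = (-2 + 4)*5 - 4 = 2*5 - 4 = 10 - 4 = 6)
v(d, k) = -24 - 4*d - 4*k (v(d, k) = -4*((d + k) + 6) = -4*(6 + d + k) = -24 - 4*d - 4*k)
-16981*v(s(-1), 20) = -16981*(-24 - 4*(-1) - 4*20) = -16981*(-24 + 4 - 80) = -16981*(-100) = 1698100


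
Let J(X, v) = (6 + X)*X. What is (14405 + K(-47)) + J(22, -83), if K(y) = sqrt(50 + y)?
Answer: 15021 + sqrt(3) ≈ 15023.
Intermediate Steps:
J(X, v) = X*(6 + X)
(14405 + K(-47)) + J(22, -83) = (14405 + sqrt(50 - 47)) + 22*(6 + 22) = (14405 + sqrt(3)) + 22*28 = (14405 + sqrt(3)) + 616 = 15021 + sqrt(3)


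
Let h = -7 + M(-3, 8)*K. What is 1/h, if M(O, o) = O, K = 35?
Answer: -1/112 ≈ -0.0089286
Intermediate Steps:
h = -112 (h = -7 - 3*35 = -7 - 105 = -112)
1/h = 1/(-112) = -1/112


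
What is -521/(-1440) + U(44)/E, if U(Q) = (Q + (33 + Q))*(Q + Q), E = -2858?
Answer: -6922051/2057760 ≈ -3.3639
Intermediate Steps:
U(Q) = 2*Q*(33 + 2*Q) (U(Q) = (33 + 2*Q)*(2*Q) = 2*Q*(33 + 2*Q))
-521/(-1440) + U(44)/E = -521/(-1440) + (2*44*(33 + 2*44))/(-2858) = -521*(-1/1440) + (2*44*(33 + 88))*(-1/2858) = 521/1440 + (2*44*121)*(-1/2858) = 521/1440 + 10648*(-1/2858) = 521/1440 - 5324/1429 = -6922051/2057760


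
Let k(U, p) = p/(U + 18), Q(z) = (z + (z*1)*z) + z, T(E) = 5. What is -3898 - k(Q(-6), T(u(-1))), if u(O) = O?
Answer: -163721/42 ≈ -3898.1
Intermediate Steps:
Q(z) = z² + 2*z (Q(z) = (z + z*z) + z = (z + z²) + z = z² + 2*z)
k(U, p) = p/(18 + U)
-3898 - k(Q(-6), T(u(-1))) = -3898 - 5/(18 - 6*(2 - 6)) = -3898 - 5/(18 - 6*(-4)) = -3898 - 5/(18 + 24) = -3898 - 5/42 = -163721/42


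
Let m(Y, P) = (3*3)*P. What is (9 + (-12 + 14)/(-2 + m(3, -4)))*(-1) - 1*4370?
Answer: -83200/19 ≈ -4378.9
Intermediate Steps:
m(Y, P) = 9*P
(9 + (-12 + 14)/(-2 + m(3, -4)))*(-1) - 1*4370 = (9 + (-12 + 14)/(-2 + 9*(-4)))*(-1) - 1*4370 = (9 + 2/(-2 - 36))*(-1) - 4370 = (9 + 2/(-38))*(-1) - 4370 = (9 + 2*(-1/38))*(-1) - 4370 = (9 - 1/19)*(-1) - 4370 = (170/19)*(-1) - 4370 = -170/19 - 4370 = -83200/19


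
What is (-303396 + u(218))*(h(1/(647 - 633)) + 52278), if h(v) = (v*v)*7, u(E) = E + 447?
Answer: -443133096835/28 ≈ -1.5826e+10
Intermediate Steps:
u(E) = 447 + E
h(v) = 7*v**2 (h(v) = v**2*7 = 7*v**2)
(-303396 + u(218))*(h(1/(647 - 633)) + 52278) = (-303396 + (447 + 218))*(7*(1/(647 - 633))**2 + 52278) = (-303396 + 665)*(7*(1/14)**2 + 52278) = -302731*(7*(1/14)**2 + 52278) = -302731*(7*(1/196) + 52278) = -302731*(1/28 + 52278) = -302731*1463785/28 = -443133096835/28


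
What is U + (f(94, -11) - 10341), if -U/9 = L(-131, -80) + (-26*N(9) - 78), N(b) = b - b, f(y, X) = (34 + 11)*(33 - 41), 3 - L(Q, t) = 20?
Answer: -9846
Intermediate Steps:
L(Q, t) = -17 (L(Q, t) = 3 - 1*20 = 3 - 20 = -17)
f(y, X) = -360 (f(y, X) = 45*(-8) = -360)
N(b) = 0
U = 855 (U = -9*(-17 + (-26*0 - 78)) = -9*(-17 + (0 - 78)) = -9*(-17 - 78) = -9*(-95) = 855)
U + (f(94, -11) - 10341) = 855 + (-360 - 10341) = 855 - 10701 = -9846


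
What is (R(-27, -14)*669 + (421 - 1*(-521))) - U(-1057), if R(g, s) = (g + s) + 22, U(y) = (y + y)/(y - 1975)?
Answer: -17842861/1516 ≈ -11770.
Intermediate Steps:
U(y) = 2*y/(-1975 + y) (U(y) = (2*y)/(-1975 + y) = 2*y/(-1975 + y))
R(g, s) = 22 + g + s
(R(-27, -14)*669 + (421 - 1*(-521))) - U(-1057) = ((22 - 27 - 14)*669 + (421 - 1*(-521))) - 2*(-1057)/(-1975 - 1057) = (-19*669 + (421 + 521)) - 2*(-1057)/(-3032) = (-12711 + 942) - 2*(-1057)*(-1)/3032 = -11769 - 1*1057/1516 = -11769 - 1057/1516 = -17842861/1516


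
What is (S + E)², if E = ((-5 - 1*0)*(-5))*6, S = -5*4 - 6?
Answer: 15376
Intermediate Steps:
S = -26 (S = -20 - 6 = -26)
E = 150 (E = ((-5 + 0)*(-5))*6 = -5*(-5)*6 = 25*6 = 150)
(S + E)² = (-26 + 150)² = 124² = 15376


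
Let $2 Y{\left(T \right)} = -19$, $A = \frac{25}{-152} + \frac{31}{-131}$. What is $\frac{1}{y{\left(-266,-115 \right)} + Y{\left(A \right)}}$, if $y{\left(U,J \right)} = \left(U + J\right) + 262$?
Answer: $- \frac{2}{257} \approx -0.0077821$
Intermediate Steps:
$y{\left(U,J \right)} = 262 + J + U$ ($y{\left(U,J \right)} = \left(J + U\right) + 262 = 262 + J + U$)
$A = - \frac{7987}{19912}$ ($A = 25 \left(- \frac{1}{152}\right) + 31 \left(- \frac{1}{131}\right) = - \frac{25}{152} - \frac{31}{131} = - \frac{7987}{19912} \approx -0.40111$)
$Y{\left(T \right)} = - \frac{19}{2}$ ($Y{\left(T \right)} = \frac{1}{2} \left(-19\right) = - \frac{19}{2}$)
$\frac{1}{y{\left(-266,-115 \right)} + Y{\left(A \right)}} = \frac{1}{\left(262 - 115 - 266\right) - \frac{19}{2}} = \frac{1}{-119 - \frac{19}{2}} = \frac{1}{- \frac{257}{2}} = - \frac{2}{257}$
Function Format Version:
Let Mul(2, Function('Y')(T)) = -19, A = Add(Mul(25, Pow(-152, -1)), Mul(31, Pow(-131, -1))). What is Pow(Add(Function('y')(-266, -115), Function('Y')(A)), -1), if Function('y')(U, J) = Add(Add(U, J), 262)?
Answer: Rational(-2, 257) ≈ -0.0077821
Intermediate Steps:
Function('y')(U, J) = Add(262, J, U) (Function('y')(U, J) = Add(Add(J, U), 262) = Add(262, J, U))
A = Rational(-7987, 19912) (A = Add(Mul(25, Rational(-1, 152)), Mul(31, Rational(-1, 131))) = Add(Rational(-25, 152), Rational(-31, 131)) = Rational(-7987, 19912) ≈ -0.40111)
Function('Y')(T) = Rational(-19, 2) (Function('Y')(T) = Mul(Rational(1, 2), -19) = Rational(-19, 2))
Pow(Add(Function('y')(-266, -115), Function('Y')(A)), -1) = Pow(Add(Add(262, -115, -266), Rational(-19, 2)), -1) = Pow(Add(-119, Rational(-19, 2)), -1) = Pow(Rational(-257, 2), -1) = Rational(-2, 257)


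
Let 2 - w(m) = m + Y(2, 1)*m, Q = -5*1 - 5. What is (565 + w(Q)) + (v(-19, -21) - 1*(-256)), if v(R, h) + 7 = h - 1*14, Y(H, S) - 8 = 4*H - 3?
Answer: 921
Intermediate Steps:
Y(H, S) = 5 + 4*H (Y(H, S) = 8 + (4*H - 3) = 8 + (-3 + 4*H) = 5 + 4*H)
v(R, h) = -21 + h (v(R, h) = -7 + (h - 1*14) = -7 + (h - 14) = -7 + (-14 + h) = -21 + h)
Q = -10 (Q = -5 - 5 = -10)
w(m) = 2 - 14*m (w(m) = 2 - (m + (5 + 4*2)*m) = 2 - (m + (5 + 8)*m) = 2 - (m + 13*m) = 2 - 14*m)
(565 + w(Q)) + (v(-19, -21) - 1*(-256)) = (565 + (2 - 14*(-10))) + ((-21 - 21) - 1*(-256)) = (565 + (2 + 140)) + (-42 + 256) = (565 + 142) + 214 = 707 + 214 = 921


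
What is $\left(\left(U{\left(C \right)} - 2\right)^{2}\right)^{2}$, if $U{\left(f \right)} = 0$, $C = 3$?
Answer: $16$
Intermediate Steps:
$\left(\left(U{\left(C \right)} - 2\right)^{2}\right)^{2} = \left(\left(0 - 2\right)^{2}\right)^{2} = \left(\left(-2\right)^{2}\right)^{2} = 4^{2} = 16$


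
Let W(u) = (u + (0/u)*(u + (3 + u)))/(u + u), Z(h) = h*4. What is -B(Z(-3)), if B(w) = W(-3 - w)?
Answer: -½ ≈ -0.50000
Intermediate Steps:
Z(h) = 4*h
W(u) = ½ (W(u) = (u + 0*(3 + 2*u))/((2*u)) = (u + 0)*(1/(2*u)) = u*(1/(2*u)) = ½)
B(w) = ½
-B(Z(-3)) = -1*½ = -½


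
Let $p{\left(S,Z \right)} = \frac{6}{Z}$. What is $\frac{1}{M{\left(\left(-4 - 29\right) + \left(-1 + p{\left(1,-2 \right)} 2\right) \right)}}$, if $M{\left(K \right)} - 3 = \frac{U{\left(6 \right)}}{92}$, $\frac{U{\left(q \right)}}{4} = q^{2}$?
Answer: $\frac{23}{105} \approx 0.21905$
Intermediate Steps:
$U{\left(q \right)} = 4 q^{2}$
$M{\left(K \right)} = \frac{105}{23}$ ($M{\left(K \right)} = 3 + \frac{4 \cdot 6^{2}}{92} = 3 + 4 \cdot 36 \cdot \frac{1}{92} = 3 + 144 \cdot \frac{1}{92} = 3 + \frac{36}{23} = \frac{105}{23}$)
$\frac{1}{M{\left(\left(-4 - 29\right) + \left(-1 + p{\left(1,-2 \right)} 2\right) \right)}} = \frac{1}{\frac{105}{23}} = \frac{23}{105}$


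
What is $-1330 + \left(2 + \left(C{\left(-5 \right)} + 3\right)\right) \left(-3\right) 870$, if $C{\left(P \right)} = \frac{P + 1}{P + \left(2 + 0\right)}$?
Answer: $-17860$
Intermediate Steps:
$C{\left(P \right)} = \frac{1 + P}{2 + P}$ ($C{\left(P \right)} = \frac{1 + P}{P + 2} = \frac{1 + P}{2 + P}$)
$-1330 + \left(2 + \left(C{\left(-5 \right)} + 3\right)\right) \left(-3\right) 870 = -1330 + \left(2 + \left(\frac{1 - 5}{2 - 5} + 3\right)\right) \left(-3\right) 870 = -1330 + \left(2 + \left(\frac{1}{-3} \left(-4\right) + 3\right)\right) \left(-3\right) 870 = -1330 + \left(2 + \left(\left(- \frac{1}{3}\right) \left(-4\right) + 3\right)\right) \left(-3\right) 870 = -1330 + \left(2 + \left(\frac{4}{3} + 3\right)\right) \left(-3\right) 870 = -1330 + \left(2 + \frac{13}{3}\right) \left(-3\right) 870 = -1330 + \frac{19}{3} \left(-3\right) 870 = -1330 - 16530 = -17860$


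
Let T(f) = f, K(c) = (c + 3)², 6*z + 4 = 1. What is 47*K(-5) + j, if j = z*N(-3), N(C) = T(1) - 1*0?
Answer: 375/2 ≈ 187.50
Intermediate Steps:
z = -½ (z = -⅔ + (⅙)*1 = -⅔ + ⅙ = -½ ≈ -0.50000)
K(c) = (3 + c)²
N(C) = 1 (N(C) = 1 - 1*0 = 1 + 0 = 1)
j = -½ (j = -½*1 = -½ ≈ -0.50000)
47*K(-5) + j = 47*(3 - 5)² - ½ = 47*(-2)² - ½ = 47*4 - ½ = 188 - ½ = 375/2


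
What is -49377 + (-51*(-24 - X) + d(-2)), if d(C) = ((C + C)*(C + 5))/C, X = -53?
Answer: -50850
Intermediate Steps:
d(C) = 10 + 2*C (d(C) = ((2*C)*(5 + C))/C = (2*C*(5 + C))/C = 10 + 2*C)
-49377 + (-51*(-24 - X) + d(-2)) = -49377 + (-51*(-24 - 1*(-53)) + (10 + 2*(-2))) = -49377 + (-51*(-24 + 53) + (10 - 4)) = -49377 + (-51*29 + 6) = -49377 + (-1479 + 6) = -49377 - 1473 = -50850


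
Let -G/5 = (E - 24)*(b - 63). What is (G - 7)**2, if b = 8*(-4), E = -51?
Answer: 1269639424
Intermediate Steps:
b = -32
G = -35625 (G = -5*(-51 - 24)*(-32 - 63) = -(-375)*(-95) = -5*7125 = -35625)
(G - 7)**2 = (-35625 - 7)**2 = (-35632)**2 = 1269639424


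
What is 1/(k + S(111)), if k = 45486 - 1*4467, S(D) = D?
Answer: 1/41130 ≈ 2.4313e-5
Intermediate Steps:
k = 41019 (k = 45486 - 4467 = 41019)
1/(k + S(111)) = 1/(41019 + 111) = 1/41130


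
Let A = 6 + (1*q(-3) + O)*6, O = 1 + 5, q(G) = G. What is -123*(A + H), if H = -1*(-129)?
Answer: -18819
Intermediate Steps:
H = 129
O = 6
A = 24 (A = 6 + (1*(-3) + 6)*6 = 6 + (-3 + 6)*6 = 6 + 3*6 = 6 + 18 = 24)
-123*(A + H) = -123*(24 + 129) = -123*153 = -18819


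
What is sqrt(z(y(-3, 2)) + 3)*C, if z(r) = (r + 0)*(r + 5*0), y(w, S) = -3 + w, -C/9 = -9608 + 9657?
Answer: -441*sqrt(39) ≈ -2754.0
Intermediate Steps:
C = -441 (C = -9*(-9608 + 9657) = -9*49 = -441)
z(r) = r**2 (z(r) = r*(r + 0) = r*r = r**2)
sqrt(z(y(-3, 2)) + 3)*C = sqrt((-3 - 3)**2 + 3)*(-441) = sqrt((-6)**2 + 3)*(-441) = sqrt(36 + 3)*(-441) = sqrt(39)*(-441) = -441*sqrt(39)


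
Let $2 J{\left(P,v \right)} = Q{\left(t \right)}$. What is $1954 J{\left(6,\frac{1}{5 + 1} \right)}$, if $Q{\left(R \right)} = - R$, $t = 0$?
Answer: $0$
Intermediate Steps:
$J{\left(P,v \right)} = 0$ ($J{\left(P,v \right)} = \frac{\left(-1\right) 0}{2} = \frac{1}{2} \cdot 0 = 0$)
$1954 J{\left(6,\frac{1}{5 + 1} \right)} = 1954 \cdot 0 = 0$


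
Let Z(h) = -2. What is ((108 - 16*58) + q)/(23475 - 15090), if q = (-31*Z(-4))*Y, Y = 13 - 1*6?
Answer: -386/8385 ≈ -0.046035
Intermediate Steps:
Y = 7 (Y = 13 - 6 = 7)
q = 434 (q = -31*(-2)*7 = 62*7 = 434)
((108 - 16*58) + q)/(23475 - 15090) = ((108 - 16*58) + 434)/(23475 - 15090) = ((108 - 928) + 434)/8385 = (-820 + 434)*(1/8385) = -386*1/8385 = -386/8385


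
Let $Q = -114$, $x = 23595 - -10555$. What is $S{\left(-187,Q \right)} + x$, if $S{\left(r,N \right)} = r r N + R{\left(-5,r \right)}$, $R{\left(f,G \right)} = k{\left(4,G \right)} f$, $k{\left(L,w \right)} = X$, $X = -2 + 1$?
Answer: $-3952311$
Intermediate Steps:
$x = 34150$ ($x = 23595 + 10555 = 34150$)
$X = -1$
$k{\left(L,w \right)} = -1$
$R{\left(f,G \right)} = - f$
$S{\left(r,N \right)} = 5 + N r^{2}$ ($S{\left(r,N \right)} = r r N - -5 = r^{2} N + 5 = N r^{2} + 5 = 5 + N r^{2}$)
$S{\left(-187,Q \right)} + x = \left(5 - 114 \left(-187\right)^{2}\right) + 34150 = \left(5 - 3986466\right) + 34150 = -3986461 + 34150 = -3952311$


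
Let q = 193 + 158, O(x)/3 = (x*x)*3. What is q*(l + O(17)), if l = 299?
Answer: 1017900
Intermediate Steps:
O(x) = 9*x**2 (O(x) = 3*((x*x)*3) = 3*(x**2*3) = 3*(3*x**2) = 9*x**2)
q = 351
q*(l + O(17)) = 351*(299 + 9*17**2) = 351*(299 + 9*289) = 351*(299 + 2601) = 351*2900 = 1017900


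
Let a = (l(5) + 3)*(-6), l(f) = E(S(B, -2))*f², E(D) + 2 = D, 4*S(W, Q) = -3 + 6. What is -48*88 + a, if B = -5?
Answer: -8109/2 ≈ -4054.5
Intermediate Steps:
S(W, Q) = ¾ (S(W, Q) = (-3 + 6)/4 = (¼)*3 = ¾)
E(D) = -2 + D
l(f) = -5*f²/4 (l(f) = (-2 + ¾)*f² = -5*f²/4)
a = 339/2 (a = (-5/4*5² + 3)*(-6) = (-5/4*25 + 3)*(-6) = (-125/4 + 3)*(-6) = -113/4*(-6) = 339/2 ≈ 169.50)
-48*88 + a = -48*88 + 339/2 = -4224 + 339/2 = -8109/2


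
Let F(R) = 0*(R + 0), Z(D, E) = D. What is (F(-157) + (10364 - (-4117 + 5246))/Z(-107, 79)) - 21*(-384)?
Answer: 853613/107 ≈ 7977.7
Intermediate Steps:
F(R) = 0 (F(R) = 0*R = 0)
(F(-157) + (10364 - (-4117 + 5246))/Z(-107, 79)) - 21*(-384) = (0 + (10364 - (-4117 + 5246))/(-107)) - 21*(-384) = (0 + (10364 - 1*1129)*(-1/107)) + 8064 = (0 + (10364 - 1129)*(-1/107)) + 8064 = (0 + 9235*(-1/107)) + 8064 = (0 - 9235/107) + 8064 = -9235/107 + 8064 = 853613/107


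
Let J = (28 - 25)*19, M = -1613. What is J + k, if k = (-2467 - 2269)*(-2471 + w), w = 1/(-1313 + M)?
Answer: 17121071487/1463 ≈ 1.1703e+7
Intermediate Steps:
w = -1/2926 (w = 1/(-1313 - 1613) = 1/(-2926) = -1/2926 ≈ -0.00034176)
J = 57 (J = 3*19 = 57)
k = 17120988096/1463 (k = (-2467 - 2269)*(-2471 - 1/2926) = -4736*(-7230147/2926) = 17120988096/1463 ≈ 1.1703e+7)
J + k = 57 + 17120988096/1463 = 17121071487/1463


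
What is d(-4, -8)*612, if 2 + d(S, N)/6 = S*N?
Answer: 110160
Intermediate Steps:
d(S, N) = -12 + 6*N*S (d(S, N) = -12 + 6*(S*N) = -12 + 6*(N*S) = -12 + 6*N*S)
d(-4, -8)*612 = (-12 + 6*(-8)*(-4))*612 = (-12 + 192)*612 = 180*612 = 110160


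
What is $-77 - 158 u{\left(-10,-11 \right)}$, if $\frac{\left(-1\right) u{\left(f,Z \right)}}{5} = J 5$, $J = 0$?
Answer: $-77$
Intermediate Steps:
$u{\left(f,Z \right)} = 0$ ($u{\left(f,Z \right)} = - 5 \cdot 0 \cdot 5 = \left(-5\right) 0 = 0$)
$-77 - 158 u{\left(-10,-11 \right)} = -77 - 0 = -77 + 0 = -77$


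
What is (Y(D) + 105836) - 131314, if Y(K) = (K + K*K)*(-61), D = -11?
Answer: -32188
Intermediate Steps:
Y(K) = -61*K - 61*K² (Y(K) = (K + K²)*(-61) = -61*K - 61*K²)
(Y(D) + 105836) - 131314 = (-61*(-11)*(1 - 11) + 105836) - 131314 = (-61*(-11)*(-10) + 105836) - 131314 = (-6710 + 105836) - 131314 = 99126 - 131314 = -32188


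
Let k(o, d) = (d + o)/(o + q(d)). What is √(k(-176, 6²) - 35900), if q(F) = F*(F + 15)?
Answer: I*√247315681/83 ≈ 189.47*I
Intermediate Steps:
q(F) = F*(15 + F)
k(o, d) = (d + o)/(o + d*(15 + d))
√(k(-176, 6²) - 35900) = √((6² - 176)/(-176 + 6²*(15 + 6²)) - 35900) = √((36 - 176)/(-176 + 36*(15 + 36)) - 35900) = √(-140/(-176 + 36*51) - 35900) = √(-140/(-176 + 1836) - 35900) = √(-140/1660 - 35900) = √((1/1660)*(-140) - 35900) = √(-7/83 - 35900) = √(-2979707/83) = I*√247315681/83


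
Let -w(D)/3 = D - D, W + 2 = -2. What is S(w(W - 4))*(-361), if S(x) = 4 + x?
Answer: -1444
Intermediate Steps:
W = -4 (W = -2 - 2 = -4)
w(D) = 0 (w(D) = -3*(D - D) = -3*0 = 0)
S(w(W - 4))*(-361) = (4 + 0)*(-361) = 4*(-361) = -1444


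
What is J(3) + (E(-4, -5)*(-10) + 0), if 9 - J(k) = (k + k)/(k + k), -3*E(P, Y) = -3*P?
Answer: 48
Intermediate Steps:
E(P, Y) = P (E(P, Y) = -(-1)*P = P)
J(k) = 8 (J(k) = 9 - (k + k)/(k + k) = 9 - 2*k/(2*k) = 9 - 2*k*1/(2*k) = 9 - 1*1 = 9 - 1 = 8)
J(3) + (E(-4, -5)*(-10) + 0) = 8 + (-4*(-10) + 0) = 8 + (40 + 0) = 8 + 40 = 48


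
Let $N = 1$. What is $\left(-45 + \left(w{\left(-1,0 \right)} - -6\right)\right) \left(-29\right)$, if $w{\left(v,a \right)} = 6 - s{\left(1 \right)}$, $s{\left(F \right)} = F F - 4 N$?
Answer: $870$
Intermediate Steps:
$s{\left(F \right)} = -4 + F^{2}$ ($s{\left(F \right)} = F F - 4 = F^{2} - 4 = -4 + F^{2}$)
$w{\left(v,a \right)} = 9$ ($w{\left(v,a \right)} = 6 - \left(-4 + 1^{2}\right) = 6 - \left(-4 + 1\right) = 6 - -3 = 6 + 3 = 9$)
$\left(-45 + \left(w{\left(-1,0 \right)} - -6\right)\right) \left(-29\right) = \left(-45 + \left(9 - -6\right)\right) \left(-29\right) = \left(-45 + \left(9 + 6\right)\right) \left(-29\right) = \left(-45 + 15\right) \left(-29\right) = \left(-30\right) \left(-29\right) = 870$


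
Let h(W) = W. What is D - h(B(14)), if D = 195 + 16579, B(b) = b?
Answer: 16760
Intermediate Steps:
D = 16774
D - h(B(14)) = 16774 - 1*14 = 16774 - 14 = 16760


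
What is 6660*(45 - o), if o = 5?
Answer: 266400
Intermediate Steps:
6660*(45 - o) = 6660*(45 - 1*5) = 6660*(45 - 5) = 6660*40 = 266400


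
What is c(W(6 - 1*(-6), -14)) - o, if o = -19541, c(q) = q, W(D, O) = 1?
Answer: 19542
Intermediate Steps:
c(W(6 - 1*(-6), -14)) - o = 1 - 1*(-19541) = 1 + 19541 = 19542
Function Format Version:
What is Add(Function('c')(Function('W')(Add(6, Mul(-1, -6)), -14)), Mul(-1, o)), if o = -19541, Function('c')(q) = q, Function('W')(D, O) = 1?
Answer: 19542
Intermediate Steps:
Add(Function('c')(Function('W')(Add(6, Mul(-1, -6)), -14)), Mul(-1, o)) = Add(1, Mul(-1, -19541)) = Add(1, 19541) = 19542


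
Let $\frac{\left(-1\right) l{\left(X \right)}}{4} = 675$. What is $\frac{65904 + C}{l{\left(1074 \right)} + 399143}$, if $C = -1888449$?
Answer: $- \frac{1822545}{396443} \approx -4.5972$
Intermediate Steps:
$l{\left(X \right)} = -2700$ ($l{\left(X \right)} = \left(-4\right) 675 = -2700$)
$\frac{65904 + C}{l{\left(1074 \right)} + 399143} = \frac{65904 - 1888449}{-2700 + 399143} = - \frac{1822545}{396443}$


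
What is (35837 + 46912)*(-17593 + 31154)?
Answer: 1122159189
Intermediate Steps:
(35837 + 46912)*(-17593 + 31154) = 82749*13561 = 1122159189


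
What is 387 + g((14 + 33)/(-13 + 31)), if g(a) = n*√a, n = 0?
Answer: 387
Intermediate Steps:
g(a) = 0 (g(a) = 0*√a = 0)
387 + g((14 + 33)/(-13 + 31)) = 387 + 0 = 387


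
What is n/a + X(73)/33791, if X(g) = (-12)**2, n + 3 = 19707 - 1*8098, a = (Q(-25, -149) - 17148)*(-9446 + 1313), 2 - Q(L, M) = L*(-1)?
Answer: 2928861334/674138863959 ≈ 0.0043446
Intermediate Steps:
Q(L, M) = 2 + L (Q(L, M) = 2 - L*(-1) = 2 - (-1)*L = 2 + L)
a = 139651743 (a = ((2 - 25) - 17148)*(-9446 + 1313) = (-23 - 17148)*(-8133) = -17171*(-8133) = 139651743)
n = 11606 (n = -3 + (19707 - 1*8098) = -3 + (19707 - 8098) = -3 + 11609 = 11606)
X(g) = 144
n/a + X(73)/33791 = 11606/139651743 + 144/33791 = 11606*(1/139651743) + 144*(1/33791) = 1658/19950249 + 144/33791 = 2928861334/674138863959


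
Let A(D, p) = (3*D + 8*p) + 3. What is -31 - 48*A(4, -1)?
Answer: -367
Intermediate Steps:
A(D, p) = 3 + 3*D + 8*p
-31 - 48*A(4, -1) = -31 - 48*(3 + 3*4 + 8*(-1)) = -31 - 48*(3 + 12 - 8) = -31 - 48*7 = -31 - 336 = -367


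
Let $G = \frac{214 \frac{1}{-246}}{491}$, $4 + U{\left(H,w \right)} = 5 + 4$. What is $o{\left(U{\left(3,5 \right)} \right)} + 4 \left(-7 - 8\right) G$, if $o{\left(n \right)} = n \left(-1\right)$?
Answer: $- \frac{98515}{20131} \approx -4.8937$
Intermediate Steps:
$U{\left(H,w \right)} = 5$ ($U{\left(H,w \right)} = -4 + \left(5 + 4\right) = -4 + 9 = 5$)
$o{\left(n \right)} = - n$
$G = - \frac{107}{60393}$ ($G = 214 \left(- \frac{1}{246}\right) \frac{1}{491} = \left(- \frac{107}{123}\right) \frac{1}{491} = - \frac{107}{60393} \approx -0.0017717$)
$o{\left(U{\left(3,5 \right)} \right)} + 4 \left(-7 - 8\right) G = \left(-1\right) 5 + 4 \left(-7 - 8\right) \left(- \frac{107}{60393}\right) = -5 + 4 \left(-15\right) \left(- \frac{107}{60393}\right) = -5 - - \frac{2140}{20131} = -5 + \frac{2140}{20131} = - \frac{98515}{20131}$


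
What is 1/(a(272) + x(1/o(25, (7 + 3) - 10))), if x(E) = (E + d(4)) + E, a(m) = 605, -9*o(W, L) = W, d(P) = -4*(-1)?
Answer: 25/15207 ≈ 0.0016440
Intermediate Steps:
d(P) = 4
o(W, L) = -W/9
x(E) = 4 + 2*E (x(E) = (E + 4) + E = (4 + E) + E = 4 + 2*E)
1/(a(272) + x(1/o(25, (7 + 3) - 10))) = 1/(605 + (4 + 2/((-⅑*25)))) = 1/(605 + (4 + 2/(-25/9))) = 1/(605 + (4 + 2*(-9/25))) = 1/(605 + (4 - 18/25)) = 1/(605 + 82/25) = 1/(15207/25) = 25/15207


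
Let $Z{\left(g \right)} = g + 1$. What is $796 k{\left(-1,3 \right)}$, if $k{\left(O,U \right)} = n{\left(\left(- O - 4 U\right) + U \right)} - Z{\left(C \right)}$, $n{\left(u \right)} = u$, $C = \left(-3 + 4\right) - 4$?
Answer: $-4776$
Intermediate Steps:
$C = -3$ ($C = 1 - 4 = -3$)
$Z{\left(g \right)} = 1 + g$
$k{\left(O,U \right)} = 2 - O - 3 U$ ($k{\left(O,U \right)} = \left(\left(- O - 4 U\right) + U\right) - \left(1 - 3\right) = \left(- O - 3 U\right) - -2 = \left(- O - 3 U\right) + 2 = 2 - O - 3 U$)
$796 k{\left(-1,3 \right)} = 796 \left(2 - -1 - 9\right) = 796 \left(2 + 1 - 9\right) = 796 \left(-6\right) = -4776$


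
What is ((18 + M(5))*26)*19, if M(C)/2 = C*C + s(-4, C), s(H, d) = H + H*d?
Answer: 9880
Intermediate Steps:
M(C) = -8 - 8*C + 2*C² (M(C) = 2*(C*C - 4*(1 + C)) = 2*(C² + (-4 - 4*C)) = 2*(-4 + C² - 4*C) = -8 - 8*C + 2*C²)
((18 + M(5))*26)*19 = ((18 + (-8 - 8*5 + 2*5²))*26)*19 = ((18 + (-8 - 40 + 2*25))*26)*19 = ((18 + (-8 - 40 + 50))*26)*19 = ((18 + 2)*26)*19 = (20*26)*19 = 520*19 = 9880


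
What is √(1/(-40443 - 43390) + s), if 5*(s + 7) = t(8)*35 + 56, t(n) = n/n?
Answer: 3*√218647781455/419165 ≈ 3.3466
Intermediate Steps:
t(n) = 1
s = 56/5 (s = -7 + (1*35 + 56)/5 = -7 + (35 + 56)/5 = -7 + (⅕)*91 = -7 + 91/5 = 56/5 ≈ 11.200)
√(1/(-40443 - 43390) + s) = √(1/(-40443 - 43390) + 56/5) = √(1/(-83833) + 56/5) = √(-1/83833 + 56/5) = √(4694643/419165) = 3*√218647781455/419165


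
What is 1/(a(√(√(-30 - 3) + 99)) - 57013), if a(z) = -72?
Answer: -1/57085 ≈ -1.7518e-5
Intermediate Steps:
1/(a(√(√(-30 - 3) + 99)) - 57013) = 1/(-72 - 57013) = 1/(-57085) = -1/57085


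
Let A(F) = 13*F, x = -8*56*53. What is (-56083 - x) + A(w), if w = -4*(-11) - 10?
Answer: -31897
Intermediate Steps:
x = -23744 (x = -448*53 = -23744)
w = 34 (w = 44 - 10 = 34)
(-56083 - x) + A(w) = (-56083 - 1*(-23744)) + 13*34 = (-56083 + 23744) + 442 = -32339 + 442 = -31897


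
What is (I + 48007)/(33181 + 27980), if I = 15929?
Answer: 576/551 ≈ 1.0454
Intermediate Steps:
(I + 48007)/(33181 + 27980) = (15929 + 48007)/(33181 + 27980) = 63936/61161 = 63936*(1/61161) = 576/551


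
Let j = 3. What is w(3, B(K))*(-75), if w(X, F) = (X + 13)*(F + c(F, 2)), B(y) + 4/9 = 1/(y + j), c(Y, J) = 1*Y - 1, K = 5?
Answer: 5900/3 ≈ 1966.7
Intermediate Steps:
c(Y, J) = -1 + Y (c(Y, J) = Y - 1 = -1 + Y)
B(y) = -4/9 + 1/(3 + y) (B(y) = -4/9 + 1/(y + 3) = -4/9 + 1/(3 + y))
w(X, F) = (-1 + 2*F)*(13 + X) (w(X, F) = (X + 13)*(F + (-1 + F)) = (13 + X)*(-1 + 2*F) = (-1 + 2*F)*(13 + X))
w(3, B(K))*(-75) = (-13 - 1*3 + 26*((-3 - 4*5)/(9*(3 + 5))) + 2*((-3 - 4*5)/(9*(3 + 5)))*3)*(-75) = (-13 - 3 + 26*((1/9)*(-3 - 20)/8) + 2*((1/9)*(-3 - 20)/8)*3)*(-75) = (-13 - 3 + 26*((1/9)*(1/8)*(-23)) + 2*((1/9)*(1/8)*(-23))*3)*(-75) = (-13 - 3 + 26*(-23/72) + 2*(-23/72)*3)*(-75) = (-13 - 3 - 299/36 - 23/12)*(-75) = -236/9*(-75) = 5900/3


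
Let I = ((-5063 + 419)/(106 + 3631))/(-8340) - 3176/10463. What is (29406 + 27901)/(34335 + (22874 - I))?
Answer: 1557298271852315/1554643399824564 ≈ 1.0017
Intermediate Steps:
I = -8244705659/27174660545 (I = -4644/3737*(-1/8340) - 3176*1/10463 = -4644*1/3737*(-1/8340) - 3176/10463 = -4644/3737*(-1/8340) - 3176/10463 = 387/2597215 - 3176/10463 = -8244705659/27174660545 ≈ -0.30340)
(29406 + 27901)/(34335 + (22874 - I)) = (29406 + 27901)/(34335 + (22874 - 1*(-8244705659/27174660545))) = 57307/(34335 + (22874 + 8244705659/27174660545)) = 57307/(34335 + 621601430011989/27174660545) = 57307/(1554643399824564/27174660545) = 57307*(27174660545/1554643399824564) = 1557298271852315/1554643399824564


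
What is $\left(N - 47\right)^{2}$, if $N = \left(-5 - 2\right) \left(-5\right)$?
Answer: $144$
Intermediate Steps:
$N = 35$ ($N = \left(-7\right) \left(-5\right) = 35$)
$\left(N - 47\right)^{2} = \left(35 - 47\right)^{2} = \left(-12\right)^{2} = 144$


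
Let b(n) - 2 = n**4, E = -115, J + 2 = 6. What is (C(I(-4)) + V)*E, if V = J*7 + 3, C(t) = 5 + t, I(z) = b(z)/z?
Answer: 6555/2 ≈ 3277.5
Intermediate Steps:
J = 4 (J = -2 + 6 = 4)
b(n) = 2 + n**4
I(z) = (2 + z**4)/z
V = 31 (V = 4*7 + 3 = 28 + 3 = 31)
(C(I(-4)) + V)*E = ((5 + (2 + (-4)**4)/(-4)) + 31)*(-115) = ((5 - (2 + 256)/4) + 31)*(-115) = ((5 - 1/4*258) + 31)*(-115) = ((5 - 129/2) + 31)*(-115) = (-119/2 + 31)*(-115) = -57/2*(-115) = 6555/2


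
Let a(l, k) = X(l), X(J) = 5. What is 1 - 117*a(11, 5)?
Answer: -584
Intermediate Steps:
a(l, k) = 5
1 - 117*a(11, 5) = 1 - 117*5 = 1 - 585 = -584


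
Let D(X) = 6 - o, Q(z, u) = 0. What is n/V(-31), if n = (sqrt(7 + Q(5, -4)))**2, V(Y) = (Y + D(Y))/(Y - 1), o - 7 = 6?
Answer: 112/19 ≈ 5.8947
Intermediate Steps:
o = 13 (o = 7 + 6 = 13)
D(X) = -7 (D(X) = 6 - 1*13 = 6 - 13 = -7)
V(Y) = (-7 + Y)/(-1 + Y) (V(Y) = (Y - 7)/(Y - 1) = (-7 + Y)/(-1 + Y))
n = 7 (n = (sqrt(7 + 0))**2 = (sqrt(7))**2 = 7)
n/V(-31) = 7/(((-7 - 31)/(-1 - 31))) = 7/((-38/(-32))) = 7/((-1/32*(-38))) = 7/(19/16) = 7*(16/19) = 112/19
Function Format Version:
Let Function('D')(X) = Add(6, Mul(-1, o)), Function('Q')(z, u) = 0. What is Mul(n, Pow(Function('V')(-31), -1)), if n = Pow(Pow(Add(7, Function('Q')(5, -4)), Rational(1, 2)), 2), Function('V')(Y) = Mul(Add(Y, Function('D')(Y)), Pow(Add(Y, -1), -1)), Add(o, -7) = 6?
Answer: Rational(112, 19) ≈ 5.8947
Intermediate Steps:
o = 13 (o = Add(7, 6) = 13)
Function('D')(X) = -7 (Function('D')(X) = Add(6, Mul(-1, 13)) = Add(6, -13) = -7)
Function('V')(Y) = Mul(Pow(Add(-1, Y), -1), Add(-7, Y)) (Function('V')(Y) = Mul(Add(Y, -7), Pow(Add(Y, -1), -1)) = Mul(Add(-7, Y), Pow(Add(-1, Y), -1)) = Mul(Pow(Add(-1, Y), -1), Add(-7, Y)))
n = 7 (n = Pow(Pow(Add(7, 0), Rational(1, 2)), 2) = Pow(Pow(7, Rational(1, 2)), 2) = 7)
Mul(n, Pow(Function('V')(-31), -1)) = Mul(7, Pow(Mul(Pow(Add(-1, -31), -1), Add(-7, -31)), -1)) = Mul(7, Pow(Mul(Pow(-32, -1), -38), -1)) = Mul(7, Pow(Mul(Rational(-1, 32), -38), -1)) = Mul(7, Pow(Rational(19, 16), -1)) = Mul(7, Rational(16, 19)) = Rational(112, 19)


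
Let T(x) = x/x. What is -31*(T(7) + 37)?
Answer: -1178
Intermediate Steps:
T(x) = 1
-31*(T(7) + 37) = -31*(1 + 37) = -31*38 = -1178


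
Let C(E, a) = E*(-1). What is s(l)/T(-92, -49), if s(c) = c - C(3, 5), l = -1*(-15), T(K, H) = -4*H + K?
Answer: 9/52 ≈ 0.17308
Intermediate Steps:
C(E, a) = -E
T(K, H) = K - 4*H
l = 15
s(c) = 3 + c (s(c) = c - (-1)*3 = c - 1*(-3) = c + 3 = 3 + c)
s(l)/T(-92, -49) = (3 + 15)/(-92 - 4*(-49)) = 18/(-92 + 196) = 18/104 = 18*(1/104) = 9/52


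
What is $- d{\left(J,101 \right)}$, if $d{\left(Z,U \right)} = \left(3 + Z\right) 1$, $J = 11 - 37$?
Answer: $23$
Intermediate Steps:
$J = -26$
$d{\left(Z,U \right)} = 3 + Z$
$- d{\left(J,101 \right)} = - (3 - 26) = \left(-1\right) \left(-23\right) = 23$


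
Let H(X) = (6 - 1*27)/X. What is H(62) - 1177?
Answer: -72995/62 ≈ -1177.3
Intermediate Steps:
H(X) = -21/X (H(X) = (6 - 27)/X = -21/X)
H(62) - 1177 = -21/62 - 1177 = -72995/62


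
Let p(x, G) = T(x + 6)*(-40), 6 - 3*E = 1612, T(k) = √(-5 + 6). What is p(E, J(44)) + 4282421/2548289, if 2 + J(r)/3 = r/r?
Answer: -97649139/2548289 ≈ -38.319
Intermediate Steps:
J(r) = -3 (J(r) = -6 + 3*(r/r) = -6 + 3*1 = -6 + 3 = -3)
T(k) = 1 (T(k) = √1 = 1)
E = -1606/3 (E = 2 - ⅓*1612 = 2 - 1612/3 = -1606/3 ≈ -535.33)
p(x, G) = -40 (p(x, G) = 1*(-40) = -40)
p(E, J(44)) + 4282421/2548289 = -40 + 4282421/2548289 = -97649139/2548289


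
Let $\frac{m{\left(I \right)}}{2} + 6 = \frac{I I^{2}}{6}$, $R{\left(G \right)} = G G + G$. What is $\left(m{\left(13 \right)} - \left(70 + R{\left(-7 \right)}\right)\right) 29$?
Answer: $\frac{52925}{3} \approx 17642.0$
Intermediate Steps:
$R{\left(G \right)} = G + G^{2}$ ($R{\left(G \right)} = G^{2} + G = G + G^{2}$)
$m{\left(I \right)} = -12 + \frac{I^{3}}{3}$ ($m{\left(I \right)} = -12 + 2 \frac{I I^{2}}{6} = -12 + 2 I^{3} \cdot \frac{1}{6} = -12 + 2 \frac{I^{3}}{6} = -12 + \frac{I^{3}}{3}$)
$\left(m{\left(13 \right)} - \left(70 + R{\left(-7 \right)}\right)\right) 29 = \left(\left(-12 + \frac{13^{3}}{3}\right) + \left(14 \left(-5\right) - - 7 \left(1 - 7\right)\right)\right) 29 = \left(\left(-12 + \frac{1}{3} \cdot 2197\right) - \left(70 - -42\right)\right) 29 = \left(\left(-12 + \frac{2197}{3}\right) - 112\right) 29 = \left(\frac{2161}{3} - 112\right) 29 = \frac{1825}{3} \cdot 29 = \frac{52925}{3}$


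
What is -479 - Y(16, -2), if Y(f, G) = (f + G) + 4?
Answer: -497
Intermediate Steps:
Y(f, G) = 4 + G + f (Y(f, G) = (G + f) + 4 = 4 + G + f)
-479 - Y(16, -2) = -479 - (4 - 2 + 16) = -479 - 1*18 = -479 - 18 = -497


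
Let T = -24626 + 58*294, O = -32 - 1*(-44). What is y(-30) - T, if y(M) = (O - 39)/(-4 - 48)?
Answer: 393875/52 ≈ 7574.5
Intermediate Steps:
O = 12 (O = -32 + 44 = 12)
y(M) = 27/52 (y(M) = (12 - 39)/(-4 - 48) = -27/(-52) = -27*(-1/52) = 27/52)
T = -7574 (T = -24626 + 17052 = -7574)
y(-30) - T = 27/52 - 1*(-7574) = 27/52 + 7574 = 393875/52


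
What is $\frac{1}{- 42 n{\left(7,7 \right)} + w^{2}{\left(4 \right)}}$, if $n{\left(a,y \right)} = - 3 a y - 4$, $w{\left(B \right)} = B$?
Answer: $\frac{1}{6358} \approx 0.00015728$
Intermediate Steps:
$n{\left(a,y \right)} = -4 - 3 a y$ ($n{\left(a,y \right)} = - 3 a y - 4 = -4 - 3 a y$)
$\frac{1}{- 42 n{\left(7,7 \right)} + w^{2}{\left(4 \right)}} = \frac{1}{- 42 \left(-4 - 21 \cdot 7\right) + 4^{2}} = \frac{1}{- 42 \left(-4 - 147\right) + 16} = \frac{1}{\left(-42\right) \left(-151\right) + 16} = \frac{1}{6342 + 16} = \frac{1}{6358}$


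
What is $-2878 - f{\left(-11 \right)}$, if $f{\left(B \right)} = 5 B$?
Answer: $-2823$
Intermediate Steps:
$-2878 - f{\left(-11 \right)} = -2878 - 5 \left(-11\right) = -2878 - -55 = -2878 + 55 = -2823$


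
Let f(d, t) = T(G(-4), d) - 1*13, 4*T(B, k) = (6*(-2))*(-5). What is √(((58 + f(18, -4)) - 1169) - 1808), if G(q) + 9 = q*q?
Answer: I*√2917 ≈ 54.009*I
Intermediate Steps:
G(q) = -9 + q² (G(q) = -9 + q*q = -9 + q²)
T(B, k) = 15 (T(B, k) = ((6*(-2))*(-5))/4 = (-12*(-5))/4 = (¼)*60 = 15)
f(d, t) = 2 (f(d, t) = 15 - 1*13 = 15 - 13 = 2)
√(((58 + f(18, -4)) - 1169) - 1808) = √(((58 + 2) - 1169) - 1808) = √((60 - 1169) - 1808) = √(-1109 - 1808) = √(-2917) = I*√2917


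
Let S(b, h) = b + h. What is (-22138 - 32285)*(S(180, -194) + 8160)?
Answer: -443329758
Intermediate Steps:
(-22138 - 32285)*(S(180, -194) + 8160) = (-22138 - 32285)*((180 - 194) + 8160) = -54423*(-14 + 8160) = -54423*8146 = -443329758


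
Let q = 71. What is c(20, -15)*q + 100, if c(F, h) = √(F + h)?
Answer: 100 + 71*√5 ≈ 258.76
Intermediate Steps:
c(20, -15)*q + 100 = √(20 - 15)*71 + 100 = √5*71 + 100 = 71*√5 + 100 = 100 + 71*√5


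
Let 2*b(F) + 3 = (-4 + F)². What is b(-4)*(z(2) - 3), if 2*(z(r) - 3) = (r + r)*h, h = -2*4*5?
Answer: -2440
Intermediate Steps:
h = -40 (h = -8*5 = -40)
b(F) = -3/2 + (-4 + F)²/2
z(r) = 3 - 40*r (z(r) = 3 + ((r + r)*(-40))/2 = 3 + ((2*r)*(-40))/2 = 3 + (-80*r)/2 = 3 - 40*r)
b(-4)*(z(2) - 3) = (-3/2 + (-4 - 4)²/2)*((3 - 40*2) - 3) = (-3/2 + (½)*(-8)²)*((3 - 80) - 3) = (-3/2 + (½)*64)*(-77 - 3) = (-3/2 + 32)*(-80) = (61/2)*(-80) = -2440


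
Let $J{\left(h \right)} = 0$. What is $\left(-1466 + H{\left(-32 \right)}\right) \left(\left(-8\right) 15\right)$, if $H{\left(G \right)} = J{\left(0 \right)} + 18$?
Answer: $173760$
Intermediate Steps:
$H{\left(G \right)} = 18$ ($H{\left(G \right)} = 0 + 18 = 18$)
$\left(-1466 + H{\left(-32 \right)}\right) \left(\left(-8\right) 15\right) = \left(-1466 + 18\right) \left(\left(-8\right) 15\right) = \left(-1448\right) \left(-120\right) = 173760$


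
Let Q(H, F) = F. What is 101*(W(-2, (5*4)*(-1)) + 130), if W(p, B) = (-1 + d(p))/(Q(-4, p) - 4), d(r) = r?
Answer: 26361/2 ≈ 13181.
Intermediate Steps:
W(p, B) = (-1 + p)/(-4 + p) (W(p, B) = (-1 + p)/(p - 4) = (-1 + p)/(-4 + p))
101*(W(-2, (5*4)*(-1)) + 130) = 101*((-1 - 2)/(-4 - 2) + 130) = 101*(-3/(-6) + 130) = 101*(-⅙*(-3) + 130) = 101*(½ + 130) = 101*(261/2) = 26361/2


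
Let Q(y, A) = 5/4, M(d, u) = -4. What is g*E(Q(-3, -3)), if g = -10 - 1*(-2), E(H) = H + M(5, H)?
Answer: 22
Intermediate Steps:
Q(y, A) = 5/4 (Q(y, A) = 5*(1/4) = 5/4)
E(H) = -4 + H (E(H) = H - 4 = -4 + H)
g = -8 (g = -10 + 2 = -8)
g*E(Q(-3, -3)) = -8*(-4 + 5/4) = -8*(-11/4) = 22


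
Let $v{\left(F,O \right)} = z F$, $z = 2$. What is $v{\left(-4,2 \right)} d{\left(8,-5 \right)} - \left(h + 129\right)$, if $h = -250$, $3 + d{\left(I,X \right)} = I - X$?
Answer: $41$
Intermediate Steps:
$d{\left(I,X \right)} = -3 + I - X$ ($d{\left(I,X \right)} = -3 + \left(I - X\right) = -3 + I - X$)
$v{\left(F,O \right)} = 2 F$
$v{\left(-4,2 \right)} d{\left(8,-5 \right)} - \left(h + 129\right) = 2 \left(-4\right) \left(-3 + 8 - -5\right) - \left(-250 + 129\right) = - 8 \left(-3 + 8 + 5\right) - -121 = \left(-8\right) 10 + 121 = -80 + 121 = 41$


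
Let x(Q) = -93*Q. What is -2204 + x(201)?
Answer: -20897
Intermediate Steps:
-2204 + x(201) = -2204 - 93*201 = -2204 - 18693 = -20897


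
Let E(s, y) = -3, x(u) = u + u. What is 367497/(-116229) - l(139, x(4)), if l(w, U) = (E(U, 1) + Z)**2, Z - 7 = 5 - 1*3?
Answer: -1517247/38743 ≈ -39.162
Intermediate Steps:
x(u) = 2*u
Z = 9 (Z = 7 + (5 - 1*3) = 7 + (5 - 3) = 7 + 2 = 9)
l(w, U) = 36 (l(w, U) = (-3 + 9)**2 = 6**2 = 36)
367497/(-116229) - l(139, x(4)) = 367497/(-116229) - 1*36 = 367497*(-1/116229) - 36 = -122499/38743 - 36 = -1517247/38743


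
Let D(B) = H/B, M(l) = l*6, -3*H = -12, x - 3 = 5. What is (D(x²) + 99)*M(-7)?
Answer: -33285/8 ≈ -4160.6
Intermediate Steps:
x = 8 (x = 3 + 5 = 8)
H = 4 (H = -⅓*(-12) = 4)
M(l) = 6*l
D(B) = 4/B
(D(x²) + 99)*M(-7) = (4/(8²) + 99)*(6*(-7)) = (4/64 + 99)*(-42) = (4*(1/64) + 99)*(-42) = (1/16 + 99)*(-42) = (1585/16)*(-42) = -33285/8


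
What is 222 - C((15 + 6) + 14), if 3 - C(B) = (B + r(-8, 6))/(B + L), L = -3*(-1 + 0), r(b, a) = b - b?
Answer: 8357/38 ≈ 219.92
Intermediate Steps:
r(b, a) = 0
L = 3 (L = -3*(-1) = 3)
C(B) = 3 - B/(3 + B) (C(B) = 3 - (B + 0)/(B + 3) = 3 - B/(3 + B))
222 - C((15 + 6) + 14) = 222 - (9 + 2*((15 + 6) + 14))/(3 + ((15 + 6) + 14)) = 222 - (9 + 2*(21 + 14))/(3 + (21 + 14)) = 222 - (9 + 2*35)/(3 + 35) = 222 - (9 + 70)/38 = 222 - 79/38 = 8357/38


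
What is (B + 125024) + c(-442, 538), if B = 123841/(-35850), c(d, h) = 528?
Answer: 4500915359/35850 ≈ 1.2555e+5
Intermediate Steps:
B = -123841/35850 (B = 123841*(-1/35850) = -123841/35850 ≈ -3.4544)
(B + 125024) + c(-442, 538) = (-123841/35850 + 125024) + 528 = 4481986559/35850 + 528 = 4500915359/35850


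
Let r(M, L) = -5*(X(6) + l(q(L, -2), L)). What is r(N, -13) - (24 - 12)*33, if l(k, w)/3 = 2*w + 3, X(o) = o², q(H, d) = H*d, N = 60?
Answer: -231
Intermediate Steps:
l(k, w) = 9 + 6*w (l(k, w) = 3*(2*w + 3) = 3*(3 + 2*w) = 9 + 6*w)
r(M, L) = -225 - 30*L (r(M, L) = -5*(6² + (9 + 6*L)) = -5*(36 + (9 + 6*L)) = -5*(45 + 6*L) = -225 - 30*L)
r(N, -13) - (24 - 12)*33 = (-225 - 30*(-13)) - (24 - 12)*33 = (-225 + 390) - 12*33 = 165 - 1*396 = 165 - 396 = -231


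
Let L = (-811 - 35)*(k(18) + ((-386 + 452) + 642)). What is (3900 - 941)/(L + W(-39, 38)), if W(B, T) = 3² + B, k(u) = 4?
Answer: -269/54762 ≈ -0.0049122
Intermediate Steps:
W(B, T) = 9 + B
L = -602352 (L = (-811 - 35)*(4 + ((-386 + 452) + 642)) = -846*(4 + (66 + 642)) = -846*(4 + 708) = -846*712 = -602352)
(3900 - 941)/(L + W(-39, 38)) = (3900 - 941)/(-602352 + (9 - 39)) = 2959/(-602352 - 30) = 2959/(-602382) = 2959*(-1/602382) = -269/54762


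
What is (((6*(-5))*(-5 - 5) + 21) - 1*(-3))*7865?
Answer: 2548260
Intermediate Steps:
(((6*(-5))*(-5 - 5) + 21) - 1*(-3))*7865 = ((-30*(-10) + 21) + 3)*7865 = ((300 + 21) + 3)*7865 = (321 + 3)*7865 = 324*7865 = 2548260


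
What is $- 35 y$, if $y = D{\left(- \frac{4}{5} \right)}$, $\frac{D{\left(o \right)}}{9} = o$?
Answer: $252$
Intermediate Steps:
$D{\left(o \right)} = 9 o$
$y = - \frac{36}{5}$ ($y = 9 \left(- \frac{4}{5}\right) = - \frac{36}{5} \approx -7.2$)
$- 35 y = \left(-35\right) \left(- \frac{36}{5}\right) = 252$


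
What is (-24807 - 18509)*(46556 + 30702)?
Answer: -3346507528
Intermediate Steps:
(-24807 - 18509)*(46556 + 30702) = -43316*77258 = -3346507528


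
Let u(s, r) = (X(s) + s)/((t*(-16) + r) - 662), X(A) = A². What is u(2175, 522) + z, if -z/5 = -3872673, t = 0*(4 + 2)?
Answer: 135306915/7 ≈ 1.9330e+7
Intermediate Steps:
t = 0 (t = 0*6 = 0)
z = 19363365 (z = -5*(-3872673) = 19363365)
u(s, r) = (s + s²)/(-662 + r) (u(s, r) = (s² + s)/((0*(-16) + r) - 662) = (s + s²)/((0 + r) - 662) = (s + s²)/(r - 662) = (s + s²)/(-662 + r))
u(2175, 522) + z = 2175*(1 + 2175)/(-662 + 522) + 19363365 = 2175*2176/(-140) + 19363365 = 2175*(-1/140)*2176 + 19363365 = -236640/7 + 19363365 = 135306915/7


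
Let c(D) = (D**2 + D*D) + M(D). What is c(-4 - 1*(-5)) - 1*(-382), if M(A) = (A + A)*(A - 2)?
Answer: 382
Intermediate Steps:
M(A) = 2*A*(-2 + A) (M(A) = (2*A)*(-2 + A) = 2*A*(-2 + A))
c(D) = 2*D**2 + 2*D*(-2 + D) (c(D) = (D**2 + D*D) + 2*D*(-2 + D) = (D**2 + D**2) + 2*D*(-2 + D) = 2*D**2 + 2*D*(-2 + D))
c(-4 - 1*(-5)) - 1*(-382) = 4*(-4 - 1*(-5))*(-1 + (-4 - 1*(-5))) - 1*(-382) = 4*(-4 + 5)*(-1 + (-4 + 5)) + 382 = 4*1*(-1 + 1) + 382 = 4*1*0 + 382 = 0 + 382 = 382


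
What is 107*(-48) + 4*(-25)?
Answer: -5236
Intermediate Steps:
107*(-48) + 4*(-25) = -5136 - 100 = -5236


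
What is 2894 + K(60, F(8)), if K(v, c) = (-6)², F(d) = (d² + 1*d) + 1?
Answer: 2930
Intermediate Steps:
F(d) = 1 + d + d² (F(d) = (d² + d) + 1 = (d + d²) + 1 = 1 + d + d²)
K(v, c) = 36
2894 + K(60, F(8)) = 2894 + 36 = 2930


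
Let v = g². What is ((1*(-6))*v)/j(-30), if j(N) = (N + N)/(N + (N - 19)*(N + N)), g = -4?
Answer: 4656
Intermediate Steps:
v = 16 (v = (-4)² = 16)
j(N) = 2*N/(N + 2*N*(-19 + N)) (j(N) = (2*N)/(N + (-19 + N)*(2*N)) = (2*N)/(N + 2*N*(-19 + N)) = 2*N/(N + 2*N*(-19 + N)))
((1*(-6))*v)/j(-30) = ((1*(-6))*16)/((2/(-37 + 2*(-30)))) = (-6*16)/((2/(-37 - 60))) = -96/(2/(-97)) = -96/(2*(-1/97)) = -96/(-2/97) = -96*(-97/2) = 4656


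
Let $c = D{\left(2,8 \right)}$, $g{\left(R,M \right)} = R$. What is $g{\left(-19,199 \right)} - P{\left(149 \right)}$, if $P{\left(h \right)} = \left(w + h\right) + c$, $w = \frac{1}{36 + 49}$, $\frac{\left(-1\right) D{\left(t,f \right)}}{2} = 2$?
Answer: $- \frac{13941}{85} \approx -164.01$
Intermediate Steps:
$D{\left(t,f \right)} = -4$ ($D{\left(t,f \right)} = \left(-2\right) 2 = -4$)
$c = -4$
$w = \frac{1}{85} \approx 0.011765$
$P{\left(h \right)} = - \frac{339}{85} + h$ ($P{\left(h \right)} = \left(\frac{1}{85} + h\right) - 4 = - \frac{339}{85} + h$)
$g{\left(-19,199 \right)} - P{\left(149 \right)} = -19 - \left(- \frac{339}{85} + 149\right) = -19 - \frac{12326}{85} = - \frac{13941}{85}$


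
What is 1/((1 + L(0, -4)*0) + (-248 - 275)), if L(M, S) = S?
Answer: -1/522 ≈ -0.0019157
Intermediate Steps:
1/((1 + L(0, -4)*0) + (-248 - 275)) = 1/((1 - 4*0) + (-248 - 275)) = 1/((1 + 0) - 523) = 1/(1 - 523) = 1/(-522) = -1/522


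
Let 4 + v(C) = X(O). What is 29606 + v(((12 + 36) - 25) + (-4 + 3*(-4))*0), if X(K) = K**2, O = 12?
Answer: 29746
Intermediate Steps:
v(C) = 140 (v(C) = -4 + 12**2 = -4 + 144 = 140)
29606 + v(((12 + 36) - 25) + (-4 + 3*(-4))*0) = 29606 + 140 = 29746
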